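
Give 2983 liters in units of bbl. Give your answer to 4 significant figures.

18.76 bbl

1 liter = 0.00628981 oil barrels.
So 2983 × 0.00628981 ≈ 18.76 bbl.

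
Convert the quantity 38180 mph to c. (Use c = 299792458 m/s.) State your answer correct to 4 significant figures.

5.693 × 10^-5 c

1 mile per hour = 1.49116 × 10^-9 c.
So 38180 × 1.49116 × 10^-9 ≈ 5.693 × 10^-5 c.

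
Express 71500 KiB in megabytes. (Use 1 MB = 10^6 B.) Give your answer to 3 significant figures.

73.2 MB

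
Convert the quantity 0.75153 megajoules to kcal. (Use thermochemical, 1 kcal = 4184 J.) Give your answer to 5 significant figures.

1 megajoule = 239.006 kcal.
Thus 0.75153 × 239.006 ≈ 179.62 kcal.

179.62 kcal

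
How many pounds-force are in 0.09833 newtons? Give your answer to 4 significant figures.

0.02211 lbf

1 newton = 0.224809 lbf.
So 0.09833 × 0.224809 ≈ 0.02211 lbf.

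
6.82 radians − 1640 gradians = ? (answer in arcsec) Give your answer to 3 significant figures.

-3.91e+6 arcsec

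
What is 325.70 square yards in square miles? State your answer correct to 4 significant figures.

1 yd² = 3.22831e-7 square miles.
Then 325.70 × 3.22831e-7 ≈ 0.0001051 mi².

0.0001051 mi²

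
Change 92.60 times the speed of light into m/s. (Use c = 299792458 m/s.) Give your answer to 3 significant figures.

2.78 × 10^10 meters per second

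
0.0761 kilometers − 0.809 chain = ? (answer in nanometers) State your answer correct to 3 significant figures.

5.98 × 10^10 nanometers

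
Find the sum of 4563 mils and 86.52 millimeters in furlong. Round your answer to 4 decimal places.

0.0010 furlong

4563 mil = 0.000576136 furlong and 86.52 mm = 0.000430088 furlong.
0.000576136 + 0.000430088 ≈ 0.0010 furlong.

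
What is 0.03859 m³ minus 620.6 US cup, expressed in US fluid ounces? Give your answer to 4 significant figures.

0.03859 m³ = 1304.88 US fl oz and 620.6 US cup = 4964.80 US fl oz.
1304.88 − 4964.80 ≈ -3660 US fl oz.

-3660 US fl oz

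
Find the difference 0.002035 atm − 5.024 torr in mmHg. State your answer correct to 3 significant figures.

-3.48 millimeters of mercury

0.002035 atm = 1.54660 mmHg and 5.024 torr = 5.02400 mmHg.
1.54660 − 5.02400 ≈ -3.48 mmHg.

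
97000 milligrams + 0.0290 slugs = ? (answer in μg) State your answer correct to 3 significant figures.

97000 mg = 9.70000e+7 μg and 0.0290 slug = 4.23223e+8 μg.
9.70000e+7 + 4.23223e+8 ≈ 5.20e+8 μg.

5.20e+8 micrograms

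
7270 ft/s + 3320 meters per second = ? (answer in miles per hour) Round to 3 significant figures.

7270 ft/s = 4956.82 mph and 3320 m/s = 7426.63 mph.
4956.82 + 7426.63 ≈ 12400 mph.

12400 mph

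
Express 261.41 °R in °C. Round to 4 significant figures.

-127.9 degrees Celsius

°R = (°C + 273.15) × 9/5.
Applying the formula gives -127.9 °C.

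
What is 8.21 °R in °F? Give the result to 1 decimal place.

°R = °F + 459.67.
Applying the formula gives -451.5 °F.

-451.5 degrees Fahrenheit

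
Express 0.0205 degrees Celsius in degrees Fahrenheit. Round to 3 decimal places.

32.037 °F

°F = °C × 9/5 + 32.
Applying the formula gives 32.037 °F.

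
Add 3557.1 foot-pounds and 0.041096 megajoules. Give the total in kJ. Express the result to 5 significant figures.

45.919 kilojoules

3557.1 ft·lbf = 4.82278 kJ and 0.041096 MJ = 41.0960 kJ.
4.82278 + 41.0960 ≈ 45.919 kJ.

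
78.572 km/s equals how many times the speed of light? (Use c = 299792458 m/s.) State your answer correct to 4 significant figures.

0.0002621 c

1 km/s = 3.33564e-6 c.
Thus 78.572 × 3.33564e-6 ≈ 0.0002621 c.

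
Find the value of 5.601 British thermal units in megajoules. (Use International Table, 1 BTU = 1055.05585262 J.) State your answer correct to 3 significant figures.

0.00591 MJ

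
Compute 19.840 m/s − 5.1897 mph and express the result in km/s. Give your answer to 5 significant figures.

0.017520 kilometers per second

19.840 m/s = 0.0198400 km/s and 5.1897 mph = 0.00232000 km/s.
0.0198400 − 0.00232000 ≈ 0.017520 km/s.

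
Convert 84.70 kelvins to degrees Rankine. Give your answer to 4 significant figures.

152.5 °R

°R = K × 9/5.
Applying the formula gives 152.5 °R.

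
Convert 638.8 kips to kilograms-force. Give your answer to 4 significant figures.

289800 kilograms-force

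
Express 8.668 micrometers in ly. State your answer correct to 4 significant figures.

9.162e-22 ly

1 micrometer = 1.05700e-22 ly.
So 8.668 × 1.05700e-22 ≈ 9.162e-22 ly.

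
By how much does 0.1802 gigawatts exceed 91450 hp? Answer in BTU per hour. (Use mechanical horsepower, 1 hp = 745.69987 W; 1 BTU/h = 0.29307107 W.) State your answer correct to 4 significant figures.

3.822e+8 BTU/h

0.1802 GW = 6.14868e+8 BTU/h and 91450 hp = 2.32688e+8 BTU/h.
6.14868e+8 − 2.32688e+8 ≈ 3.822e+8 BTU/h.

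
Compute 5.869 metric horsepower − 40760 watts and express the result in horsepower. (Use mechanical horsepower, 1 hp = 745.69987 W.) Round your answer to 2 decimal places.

5.869 PS = 5.78871 hp and 40760 W = 54.6601 hp.
5.78871 − 54.6601 ≈ -48.87 hp.

-48.87 horsepower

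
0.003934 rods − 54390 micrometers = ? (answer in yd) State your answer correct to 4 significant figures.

0.003934 rod = 0.0216370 yd and 54390 μm = 0.0594816 yd.
0.0216370 − 0.0594816 ≈ -0.03784 yd.

-0.03784 yd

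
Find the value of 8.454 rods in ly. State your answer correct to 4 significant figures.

4.494 × 10^-15 ly

1 rod = 5.31587 × 10^-16 light-years.
Thus 8.454 × 5.31587 × 10^-16 ≈ 4.494 × 10^-15 ly.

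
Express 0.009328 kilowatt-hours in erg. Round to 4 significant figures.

1 kWh = 3.60000 × 10^13 erg.
Then 0.009328 × 3.60000 × 10^13 ≈ 3.358 × 10^11 erg.

3.358 × 10^11 ergs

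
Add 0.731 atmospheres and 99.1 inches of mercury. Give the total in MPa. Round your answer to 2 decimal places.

0.731 atm = 0.0740686 MPa and 99.1 inHg = 0.335591 MPa.
0.0740686 + 0.335591 ≈ 0.41 MPa.

0.41 MPa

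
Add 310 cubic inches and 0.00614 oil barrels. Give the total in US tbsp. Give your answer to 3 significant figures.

310 in³ = 343.550 US tbsp and 0.00614 bbl = 66.0173 US tbsp.
343.550 + 66.0173 ≈ 410 US tbsp.

410 US tbsp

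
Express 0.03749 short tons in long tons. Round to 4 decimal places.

1 short ton = 0.892857 long ton.
Then 0.03749 × 0.892857 ≈ 0.0335 long ton.

0.0335 long tons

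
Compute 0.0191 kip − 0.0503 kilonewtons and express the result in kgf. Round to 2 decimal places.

3.53 kilograms-force

0.0191 kip = 8.66361 kgf and 0.0503 kN = 5.12917 kgf.
8.66361 − 5.12917 ≈ 3.53 kgf.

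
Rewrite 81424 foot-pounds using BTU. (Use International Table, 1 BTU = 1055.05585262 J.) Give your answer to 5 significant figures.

1 ft·lbf = 0.00128507 British thermal units.
So 81424 × 0.00128507 ≈ 104.64 BTU.

104.64 BTU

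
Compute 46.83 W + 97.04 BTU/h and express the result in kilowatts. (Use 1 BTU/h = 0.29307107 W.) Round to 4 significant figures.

46.83 W = 0.0468300 kW and 97.04 BTU/h = 0.0284396 kW.
0.0468300 + 0.0284396 ≈ 0.07527 kW.

0.07527 kW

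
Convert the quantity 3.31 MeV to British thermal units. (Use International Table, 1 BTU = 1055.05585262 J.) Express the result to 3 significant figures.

5.03 × 10^-16 BTU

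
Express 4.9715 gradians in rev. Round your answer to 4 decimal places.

1 gradian = 0.00250000 rev.
4.9715 × 0.00250000 ≈ 0.0124 rev.

0.0124 revolutions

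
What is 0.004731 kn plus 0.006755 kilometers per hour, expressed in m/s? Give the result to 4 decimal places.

0.0043 m/s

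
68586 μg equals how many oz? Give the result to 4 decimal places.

0.0024 oz

1 μg = 3.52740e-8 oz.
Thus 68586 × 3.52740e-8 ≈ 0.0024 oz.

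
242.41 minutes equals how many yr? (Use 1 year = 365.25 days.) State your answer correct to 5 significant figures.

1 min = 1.90129e-6 yr.
So 242.41 × 1.90129e-6 ≈ 0.00046089 yr.

0.00046089 yr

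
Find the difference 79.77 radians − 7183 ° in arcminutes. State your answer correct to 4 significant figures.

-156800 arcminutes

79.77 rad = 274229 arcmin and 7183 ° = 430980 arcmin.
274229 − 430980 ≈ -156800 arcmin.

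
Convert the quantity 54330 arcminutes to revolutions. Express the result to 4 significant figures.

2.515 revolutions

1 arcmin = 4.62963 × 10^-5 revolutions.
Thus 54330 × 4.62963 × 10^-5 ≈ 2.515 rev.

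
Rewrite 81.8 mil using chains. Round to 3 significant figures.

1 mil = 1.26263 × 10^-6 chains.
So 81.8 × 1.26263 × 10^-6 ≈ 0.000103 chain.

0.000103 chain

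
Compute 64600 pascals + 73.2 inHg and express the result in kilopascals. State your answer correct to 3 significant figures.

64600 Pa = 64.6000 kPa and 73.2 inHg = 247.884 kPa.
64.6000 + 247.884 ≈ 312 kPa.

312 kPa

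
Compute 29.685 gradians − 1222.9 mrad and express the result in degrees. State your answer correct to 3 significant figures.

29.685 grad = 26.7165 ° and 1222.9 mrad = 70.0670 °.
26.7165 − 70.0670 ≈ -43.4 °.

-43.4 degrees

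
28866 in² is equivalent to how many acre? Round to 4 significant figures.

0.004602 acres

1 square inch = 1.59423 × 10^-7 acre.
So 28866 × 1.59423 × 10^-7 ≈ 0.004602 acre.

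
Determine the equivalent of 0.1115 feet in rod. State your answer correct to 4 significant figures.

0.006758 rod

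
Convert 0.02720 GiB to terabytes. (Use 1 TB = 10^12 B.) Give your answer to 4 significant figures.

2.921e-5 TB

1 GiB = 0.00107374 TB.
Then 0.02720 × 0.00107374 ≈ 2.921e-5 TB.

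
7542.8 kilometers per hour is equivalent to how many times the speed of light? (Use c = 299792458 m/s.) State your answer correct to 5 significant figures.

6.9889e-6 c

1 kilometer per hour = 9.26567e-10 times the speed of light.
So 7542.8 × 9.26567e-10 ≈ 6.9889e-6 c.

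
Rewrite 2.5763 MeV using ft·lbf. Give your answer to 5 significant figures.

1 MeV = 1.18170e-13 foot-pounds.
Thus 2.5763 × 1.18170e-13 ≈ 3.0444e-13 ft·lbf.

3.0444e-13 foot-pounds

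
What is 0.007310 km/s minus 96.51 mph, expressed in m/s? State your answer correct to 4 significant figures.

-35.83 meters per second

0.007310 km/s = 7.31000 m/s and 96.51 mph = 43.1438 m/s.
7.31000 − 43.1438 ≈ -35.83 m/s.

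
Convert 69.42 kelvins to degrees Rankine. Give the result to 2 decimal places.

°R = K × 9/5.
Applying the formula gives 124.96 °R.

124.96 degrees Rankine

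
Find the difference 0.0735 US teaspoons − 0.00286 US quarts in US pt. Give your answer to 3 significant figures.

-0.00495 US pt

0.0735 US tsp = 0.000765625 US pt and 0.00286 US qt = 0.00572000 US pt.
0.000765625 − 0.00572000 ≈ -0.00495 US pt.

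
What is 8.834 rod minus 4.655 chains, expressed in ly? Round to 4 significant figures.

8.834 rod = 4.69604 × 10^-15 ly and 4.655 chain = 9.89815 × 10^-15 ly.
4.69604 × 10^-15 − 9.89815 × 10^-15 ≈ -5.202 × 10^-15 ly.

-5.202 × 10^-15 light-years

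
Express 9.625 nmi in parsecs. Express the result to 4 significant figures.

5.777 × 10^-13 parsecs

1 nmi = 6.00192 × 10^-14 pc.
So 9.625 × 6.00192 × 10^-14 ≈ 5.777 × 10^-13 pc.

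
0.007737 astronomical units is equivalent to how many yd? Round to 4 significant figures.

1.266e+9 yd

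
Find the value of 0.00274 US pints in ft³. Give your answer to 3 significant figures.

4.58 × 10^-5 cubic feet

1 US pt = 0.0167101 cubic feet.
0.00274 × 0.0167101 ≈ 4.58 × 10^-5 ft³.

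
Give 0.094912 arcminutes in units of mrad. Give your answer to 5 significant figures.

1 arcminute = 0.290888 mrad.
0.094912 × 0.290888 ≈ 0.027609 mrad.

0.027609 milliradians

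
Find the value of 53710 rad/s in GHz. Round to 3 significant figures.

8.55 × 10^-6 GHz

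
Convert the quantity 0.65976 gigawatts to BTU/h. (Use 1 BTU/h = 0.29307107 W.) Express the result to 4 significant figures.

2.251e+9 BTU/h

1 gigawatt = 3.41214e+9 BTU per hour.
So 0.65976 × 3.41214e+9 ≈ 2.251e+9 BTU/h.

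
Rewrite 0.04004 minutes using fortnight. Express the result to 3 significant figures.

1.99 × 10^-6 fortnight

1 min = 4.96032 × 10^-5 fortnights.
Thus 0.04004 × 4.96032 × 10^-5 ≈ 1.99 × 10^-6 fortnight.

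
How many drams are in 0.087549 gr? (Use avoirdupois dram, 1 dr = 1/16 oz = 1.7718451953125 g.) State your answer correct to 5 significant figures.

0.0032018 drams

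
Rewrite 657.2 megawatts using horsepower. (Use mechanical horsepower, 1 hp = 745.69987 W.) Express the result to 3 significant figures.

881000 horsepower

1 megawatt = 1341.02 hp.
657.2 × 1341.02 ≈ 881000 hp.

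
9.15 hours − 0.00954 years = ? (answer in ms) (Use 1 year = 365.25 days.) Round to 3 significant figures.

9.15 h = 3.29400 × 10^7 ms and 0.00954 yr = 3.01060 × 10^8 ms.
3.29400 × 10^7 − 3.01060 × 10^8 ≈ -2.68 × 10^8 ms.

-2.68 × 10^8 milliseconds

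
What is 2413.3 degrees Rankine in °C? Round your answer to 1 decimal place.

°R = (°C + 273.15) × 9/5.
Applying the formula gives 1067.6 °C.

1067.6 °C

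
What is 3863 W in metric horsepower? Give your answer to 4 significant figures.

1 W = 0.00135962 PS.
Thus 3863 × 0.00135962 ≈ 5.252 PS.

5.252 PS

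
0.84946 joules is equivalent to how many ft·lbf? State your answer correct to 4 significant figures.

0.6265 ft·lbf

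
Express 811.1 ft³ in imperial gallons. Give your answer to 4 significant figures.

1 ft³ = 6.22884 imp gal.
So 811.1 × 6.22884 ≈ 5052 imp gal.

5052 imperial gallons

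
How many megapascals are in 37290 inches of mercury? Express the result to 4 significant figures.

1 inHg = 0.00338639 MPa.
Thus 37290 × 0.00338639 ≈ 126.3 MPa.

126.3 MPa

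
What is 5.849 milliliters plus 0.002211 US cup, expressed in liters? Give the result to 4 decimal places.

0.0064 liters

5.849 mL = 0.00584900 L and 0.002211 US cup = 0.000523097 L.
0.00584900 + 0.000523097 ≈ 0.0064 L.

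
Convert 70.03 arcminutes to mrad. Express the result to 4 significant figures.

1 arcmin = 0.290888 mrad.
70.03 × 0.290888 ≈ 20.37 mrad.

20.37 milliradians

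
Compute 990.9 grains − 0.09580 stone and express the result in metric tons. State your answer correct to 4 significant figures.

-0.0005441 metric tons

990.9 gr = 6.42092e-5 t and 0.09580 st = 0.000608358 t.
6.42092e-5 − 0.000608358 ≈ -0.0005441 t.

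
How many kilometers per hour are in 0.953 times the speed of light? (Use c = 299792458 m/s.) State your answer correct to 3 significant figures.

1.03 × 10^9 km/h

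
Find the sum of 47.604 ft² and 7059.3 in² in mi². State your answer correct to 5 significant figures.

3.4660 × 10^-6 mi²

47.604 ft² = 1.70756 × 10^-6 mi² and 7059.3 in² = 1.75846 × 10^-6 mi².
1.70756 × 10^-6 + 1.75846 × 10^-6 ≈ 3.4660 × 10^-6 mi².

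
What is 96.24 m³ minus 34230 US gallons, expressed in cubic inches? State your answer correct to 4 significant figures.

-2.034 × 10^6 in³

96.24 m³ = 5.87293 × 10^6 in³ and 34230 US gal = 7.90713 × 10^6 in³.
5.87293 × 10^6 − 7.90713 × 10^6 ≈ -2.034 × 10^6 in³.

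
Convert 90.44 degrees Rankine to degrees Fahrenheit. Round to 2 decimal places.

-369.23 degrees Fahrenheit

°R = °F + 459.67.
Applying the formula gives -369.23 °F.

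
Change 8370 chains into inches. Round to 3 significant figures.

1 chain = 792.000 in.
Thus 8370 × 792.000 ≈ 6.63e+6 in.

6.63e+6 in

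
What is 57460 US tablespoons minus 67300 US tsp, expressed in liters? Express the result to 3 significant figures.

57460 US tbsp = 849.648 L and 67300 US tsp = 331.716 L.
849.648 − 331.716 ≈ 518 L.

518 liters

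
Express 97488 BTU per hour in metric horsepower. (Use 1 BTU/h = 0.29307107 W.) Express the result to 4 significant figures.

1 BTU per hour = 0.000398466 metric horsepower.
97488 × 0.000398466 ≈ 38.85 PS.

38.85 PS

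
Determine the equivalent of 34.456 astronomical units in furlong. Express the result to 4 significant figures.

2.562 × 10^10 furlong

1 au = 7.43646 × 10^8 furlongs.
Then 34.456 × 7.43646 × 10^8 ≈ 2.562 × 10^10 furlong.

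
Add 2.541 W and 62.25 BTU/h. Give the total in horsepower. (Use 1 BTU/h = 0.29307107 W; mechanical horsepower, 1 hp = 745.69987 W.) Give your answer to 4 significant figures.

0.02787 hp

2.541 W = 0.00340754 hp and 62.25 BTU/h = 0.0244652 hp.
0.00340754 + 0.0244652 ≈ 0.02787 hp.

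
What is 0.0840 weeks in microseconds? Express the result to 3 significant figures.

1 wk = 6.04800 × 10^11 microseconds.
Thus 0.0840 × 6.04800 × 10^11 ≈ 5.08 × 10^10 μs.

5.08 × 10^10 μs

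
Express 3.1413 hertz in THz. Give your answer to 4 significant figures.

3.141e-12 THz

1 Hz = 1.00000e-12 THz.
Then 3.1413 × 1.00000e-12 ≈ 3.141e-12 THz.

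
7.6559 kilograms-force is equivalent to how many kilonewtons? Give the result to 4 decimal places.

1 kilogram-force = 0.00980665 kN.
So 7.6559 × 0.00980665 ≈ 0.0751 kN.

0.0751 kN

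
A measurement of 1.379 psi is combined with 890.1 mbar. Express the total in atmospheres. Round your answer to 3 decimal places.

1.379 psi = 0.0938354 atm and 890.1 mbar = 0.878460 atm.
0.0938354 + 0.878460 ≈ 0.972 atm.

0.972 atm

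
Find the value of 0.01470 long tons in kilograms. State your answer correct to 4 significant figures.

14.94 kg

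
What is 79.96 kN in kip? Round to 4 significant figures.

1 kN = 0.224809 kips.
Thus 79.96 × 0.224809 ≈ 17.98 kip.

17.98 kip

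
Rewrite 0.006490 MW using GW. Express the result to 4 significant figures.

1 MW = 0.00100000 gigawatts.
0.006490 × 0.00100000 ≈ 6.490 × 10^-6 GW.

6.490 × 10^-6 GW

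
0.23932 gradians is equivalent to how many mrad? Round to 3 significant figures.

3.76 mrad

1 gradian = 15.7080 mrad.
Then 0.23932 × 15.7080 ≈ 3.76 mrad.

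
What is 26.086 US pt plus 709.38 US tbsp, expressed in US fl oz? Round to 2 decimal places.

26.086 US pt = 417.376 US fl oz and 709.38 US tbsp = 354.690 US fl oz.
417.376 + 354.690 ≈ 772.07 US fl oz.

772.07 US fl oz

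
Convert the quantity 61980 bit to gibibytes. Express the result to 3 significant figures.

7.22e-6 GiB

1 bit = 1.16415e-10 GiB.
So 61980 × 1.16415e-10 ≈ 7.22e-6 GiB.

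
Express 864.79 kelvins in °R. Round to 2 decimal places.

°R = K × 9/5.
Applying the formula gives 1556.62 °R.

1556.62 degrees Rankine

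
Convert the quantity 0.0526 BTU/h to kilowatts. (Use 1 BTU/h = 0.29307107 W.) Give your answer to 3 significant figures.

1 BTU per hour = 0.000293071 kW.
0.0526 × 0.000293071 ≈ 1.54 × 10^-5 kW.

1.54 × 10^-5 kW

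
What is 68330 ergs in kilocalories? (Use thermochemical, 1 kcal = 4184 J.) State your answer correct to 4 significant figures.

1.633 × 10^-6 kilocalories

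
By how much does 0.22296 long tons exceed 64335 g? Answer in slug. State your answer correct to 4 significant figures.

11.11 slugs

0.22296 long ton = 15.5228 slug and 64335 g = 4.40835 slug.
15.5228 − 4.40835 ≈ 11.11 slug.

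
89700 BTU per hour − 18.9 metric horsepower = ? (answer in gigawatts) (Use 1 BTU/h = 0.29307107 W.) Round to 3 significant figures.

89700 BTU/h = 2.62885e-5 GW and 18.9 PS = 1.39009e-5 GW.
2.62885e-5 − 1.39009e-5 ≈ 1.24e-5 GW.

1.24e-5 GW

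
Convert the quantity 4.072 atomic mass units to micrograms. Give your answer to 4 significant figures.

1 atomic mass unit = 1.66054 × 10^-18 micrograms.
Thus 4.072 × 1.66054 × 10^-18 ≈ 6.762 × 10^-18 μg.

6.762 × 10^-18 micrograms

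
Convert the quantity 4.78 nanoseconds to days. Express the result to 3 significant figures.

5.53 × 10^-14 days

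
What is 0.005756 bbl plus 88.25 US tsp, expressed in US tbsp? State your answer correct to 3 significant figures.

91.3 US tbsp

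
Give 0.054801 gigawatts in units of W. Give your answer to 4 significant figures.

5.480e+7 W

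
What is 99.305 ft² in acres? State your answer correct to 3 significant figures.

1 ft² = 2.29568e-5 acre.
99.305 × 2.29568e-5 ≈ 0.00228 acre.

0.00228 acres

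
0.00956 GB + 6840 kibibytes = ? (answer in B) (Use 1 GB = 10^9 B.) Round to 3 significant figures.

0.00956 GB = 9.56000e+6 B and 6840 KiB = 7.00416e+6 B.
9.56000e+6 + 7.00416e+6 ≈ 1.66e+7 B.

1.66e+7 bytes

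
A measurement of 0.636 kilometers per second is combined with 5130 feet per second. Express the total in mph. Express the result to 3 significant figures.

4920 miles per hour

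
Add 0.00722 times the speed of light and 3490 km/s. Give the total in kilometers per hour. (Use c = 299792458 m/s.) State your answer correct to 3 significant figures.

2.04e+7 km/h

0.00722 c = 7.79221e+6 km/h and 3490 km/s = 1.25640e+7 km/h.
7.79221e+6 + 1.25640e+7 ≈ 2.04e+7 km/h.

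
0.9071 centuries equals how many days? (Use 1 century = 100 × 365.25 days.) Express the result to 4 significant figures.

1 century = 36525.0 days.
0.9071 × 36525.0 ≈ 33130 d.

33130 days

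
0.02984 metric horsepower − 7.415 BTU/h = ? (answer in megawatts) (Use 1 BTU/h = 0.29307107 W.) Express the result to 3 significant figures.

1.98 × 10^-5 MW

0.02984 PS = 2.19473 × 10^-5 MW and 7.415 BTU/h = 2.17312 × 10^-6 MW.
2.19473 × 10^-5 − 2.17312 × 10^-6 ≈ 1.98 × 10^-5 MW.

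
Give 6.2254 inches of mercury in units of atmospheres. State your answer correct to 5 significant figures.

0.20806 atm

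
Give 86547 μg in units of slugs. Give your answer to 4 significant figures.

5.930e-6 slugs

1 μg = 6.85218e-11 slugs.
Thus 86547 × 6.85218e-11 ≈ 5.930e-6 slug.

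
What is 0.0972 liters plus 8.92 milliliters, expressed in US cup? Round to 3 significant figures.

0.449 US cups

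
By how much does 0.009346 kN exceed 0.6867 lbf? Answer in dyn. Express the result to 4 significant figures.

629100 dyn

0.009346 kN = 934600 dyn and 0.6867 lbf = 305459 dyn.
934600 − 305459 ≈ 629100 dyn.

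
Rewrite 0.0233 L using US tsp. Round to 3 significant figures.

4.73 US tsp

1 L = 202.884 US tsp.
So 0.0233 × 202.884 ≈ 4.73 US tsp.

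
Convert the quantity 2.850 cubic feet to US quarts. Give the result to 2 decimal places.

1 cubic foot = 29.9221 US qt.
Thus 2.850 × 29.9221 ≈ 85.28 US qt.

85.28 US qt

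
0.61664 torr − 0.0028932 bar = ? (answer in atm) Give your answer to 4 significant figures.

-0.002044 atm

0.61664 torr = 0.000811368 atm and 0.0028932 bar = 0.00285537 atm.
0.000811368 − 0.00285537 ≈ -0.002044 atm.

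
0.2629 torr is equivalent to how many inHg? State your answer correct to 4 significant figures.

1 torr = 0.0393701 inches of mercury.
Thus 0.2629 × 0.0393701 ≈ 0.01035 inHg.

0.01035 inHg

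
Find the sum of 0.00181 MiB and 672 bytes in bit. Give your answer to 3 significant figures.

0.00181 MiB = 15183.4 bit and 672 B = 5376.00 bit.
15183.4 + 5376.00 ≈ 20600 bit.

20600 bit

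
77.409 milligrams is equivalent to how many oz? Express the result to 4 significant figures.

1 mg = 3.52740e-5 oz.
Thus 77.409 × 3.52740e-5 ≈ 0.002731 oz.

0.002731 oz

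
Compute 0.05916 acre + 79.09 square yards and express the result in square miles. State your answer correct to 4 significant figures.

0.0001180 mi²

0.05916 acre = 9.24375e-5 mi² and 79.09 yd² = 2.55327e-5 mi².
9.24375e-5 + 2.55327e-5 ≈ 0.0001180 mi².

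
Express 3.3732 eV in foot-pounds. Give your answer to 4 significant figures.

1 eV = 1.18170e-19 foot-pounds.
So 3.3732 × 1.18170e-19 ≈ 3.986e-19 ft·lbf.

3.986e-19 ft·lbf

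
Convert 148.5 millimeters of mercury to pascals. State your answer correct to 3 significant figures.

19800 Pa

1 mmHg = 133.322 Pa.
So 148.5 × 133.322 ≈ 19800 Pa.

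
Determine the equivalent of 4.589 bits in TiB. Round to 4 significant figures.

1 bit = 1.13687e-13 tebibytes.
Thus 4.589 × 1.13687e-13 ≈ 5.217e-13 TiB.

5.217e-13 tebibytes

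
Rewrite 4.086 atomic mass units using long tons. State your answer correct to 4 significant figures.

1 atomic mass unit = 1.63431 × 10^-30 long tons.
Then 4.086 × 1.63431 × 10^-30 ≈ 6.678 × 10^-30 long ton.

6.678 × 10^-30 long ton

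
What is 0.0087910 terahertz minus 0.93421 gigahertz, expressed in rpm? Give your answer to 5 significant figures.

4.7141e+11 rpm

0.0087910 THz = 5.27460e+11 rpm and 0.93421 GHz = 5.60526e+10 rpm.
5.27460e+11 − 5.60526e+10 ≈ 4.7141e+11 rpm.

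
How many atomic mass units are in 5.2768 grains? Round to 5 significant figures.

2.0592e+23 u

1 gr = 3.90228e+22 atomic mass units.
Then 5.2768 × 3.90228e+22 ≈ 2.0592e+23 u.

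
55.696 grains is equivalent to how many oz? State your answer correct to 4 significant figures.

0.1273 oz

1 grain = 0.00228571 ounces.
So 55.696 × 0.00228571 ≈ 0.1273 oz.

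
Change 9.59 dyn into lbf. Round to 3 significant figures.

1 dyn = 2.24809 × 10^-6 pounds-force.
9.59 × 2.24809 × 10^-6 ≈ 2.16 × 10^-5 lbf.

2.16 × 10^-5 lbf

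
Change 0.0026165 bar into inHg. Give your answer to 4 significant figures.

1 bar = 29.5300 inches of mercury.
Thus 0.0026165 × 29.5300 ≈ 0.07727 inHg.

0.07727 inches of mercury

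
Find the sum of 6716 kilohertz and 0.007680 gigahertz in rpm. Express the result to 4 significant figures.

8.638e+8 revolutions per minute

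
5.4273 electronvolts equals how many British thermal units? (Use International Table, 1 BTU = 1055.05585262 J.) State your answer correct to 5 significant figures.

8.2417 × 10^-22 BTU

1 electronvolt = 1.51857 × 10^-22 BTU.
So 5.4273 × 1.51857 × 10^-22 ≈ 8.2417 × 10^-22 BTU.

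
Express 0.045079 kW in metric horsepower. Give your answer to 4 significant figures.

1 kW = 1.35962 PS.
0.045079 × 1.35962 ≈ 0.06129 PS.

0.06129 PS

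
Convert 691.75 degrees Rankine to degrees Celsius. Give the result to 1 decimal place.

°R = (°C + 273.15) × 9/5.
Applying the formula gives 111.2 °C.

111.2 °C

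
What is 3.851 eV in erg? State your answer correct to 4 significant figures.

1 eV = 1.60218 × 10^-12 erg.
3.851 × 1.60218 × 10^-12 ≈ 6.170 × 10^-12 erg.

6.170 × 10^-12 erg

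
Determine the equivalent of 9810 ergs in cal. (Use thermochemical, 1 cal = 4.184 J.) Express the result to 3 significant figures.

1 erg = 2.39006e-8 calories.
Then 9810 × 2.39006e-8 ≈ 0.000234 cal.

0.000234 calories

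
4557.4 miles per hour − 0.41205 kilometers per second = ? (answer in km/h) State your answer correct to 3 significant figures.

4557.4 mph = 7334.42 km/h and 0.41205 km/s = 1483.38 km/h.
7334.42 − 1483.38 ≈ 5850 km/h.

5850 km/h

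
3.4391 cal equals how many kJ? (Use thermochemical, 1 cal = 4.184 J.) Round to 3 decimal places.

1 cal = 0.00418400 kilojoules.
3.4391 × 0.00418400 ≈ 0.014 kJ.

0.014 kilojoules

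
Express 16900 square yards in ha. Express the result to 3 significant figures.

1.41 hectares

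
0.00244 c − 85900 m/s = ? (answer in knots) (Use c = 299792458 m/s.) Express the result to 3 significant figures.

0.00244 c = 1.42191 × 10^6 kn and 85900 m/s = 166976 kn.
1.42191 × 10^6 − 166976 ≈ 1.25 × 10^6 kn.

1.25 × 10^6 knots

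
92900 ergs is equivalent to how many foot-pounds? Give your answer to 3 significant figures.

0.00685 ft·lbf

1 erg = 7.37562 × 10^-8 ft·lbf.
Then 92900 × 7.37562 × 10^-8 ≈ 0.00685 ft·lbf.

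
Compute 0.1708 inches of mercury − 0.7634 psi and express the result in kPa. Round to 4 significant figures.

-4.685 kPa

0.1708 inHg = 0.578395 kPa and 0.7634 psi = 5.26346 kPa.
0.578395 − 5.26346 ≈ -4.685 kPa.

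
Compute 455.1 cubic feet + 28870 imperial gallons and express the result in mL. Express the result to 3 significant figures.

455.1 ft³ = 1.28870 × 10^7 mL and 28870 imp gal = 1.31246 × 10^8 mL.
1.28870 × 10^7 + 1.31246 × 10^8 ≈ 1.44 × 10^8 mL.

1.44 × 10^8 mL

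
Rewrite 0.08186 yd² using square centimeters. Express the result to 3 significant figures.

684 square centimeters

1 yd² = 8361.27 square centimeters.
Then 0.08186 × 8361.27 ≈ 684 cm².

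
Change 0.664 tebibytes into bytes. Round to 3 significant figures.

7.30 × 10^11 bytes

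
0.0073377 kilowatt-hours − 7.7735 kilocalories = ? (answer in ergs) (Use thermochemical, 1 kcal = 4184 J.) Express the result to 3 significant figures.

-6.11 × 10^10 erg

0.0073377 kWh = 2.64157 × 10^11 erg and 7.7735 kcal = 3.25243 × 10^11 erg.
2.64157 × 10^11 − 3.25243 × 10^11 ≈ -6.11 × 10^10 erg.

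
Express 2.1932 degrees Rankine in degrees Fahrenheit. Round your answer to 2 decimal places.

°R = °F + 459.67.
Applying the formula gives -457.48 °F.

-457.48 degrees Fahrenheit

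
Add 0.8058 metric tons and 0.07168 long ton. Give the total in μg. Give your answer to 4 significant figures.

0.8058 t = 8.05800 × 10^11 μg and 0.07168 long ton = 7.28302 × 10^10 μg.
8.05800 × 10^11 + 7.28302 × 10^10 ≈ 8.786 × 10^11 μg.

8.786 × 10^11 μg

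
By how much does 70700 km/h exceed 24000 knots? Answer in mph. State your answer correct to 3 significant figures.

16300 mph

70700 km/h = 43930.9 mph and 24000 kn = 27618.7 mph.
43930.9 − 27618.7 ≈ 16300 mph.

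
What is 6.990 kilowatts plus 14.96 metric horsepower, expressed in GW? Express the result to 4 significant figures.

6.990 kW = 6.99000e-6 GW and 14.96 PS = 1.10031e-5 GW.
6.99000e-6 + 1.10031e-5 ≈ 1.799e-5 GW.

1.799e-5 gigawatts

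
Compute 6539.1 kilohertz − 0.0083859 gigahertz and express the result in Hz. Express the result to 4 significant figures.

6539.1 kHz = 6.53910e+6 Hz and 0.0083859 GHz = 8.38590e+6 Hz.
6.53910e+6 − 8.38590e+6 ≈ -1.847e+6 Hz.

-1.847e+6 hertz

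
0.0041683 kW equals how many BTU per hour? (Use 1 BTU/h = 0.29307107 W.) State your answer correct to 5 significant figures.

14.223 BTU/h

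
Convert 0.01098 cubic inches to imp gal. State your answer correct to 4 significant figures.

1 in³ = 0.00360465 imp gal.
So 0.01098 × 0.00360465 ≈ 3.958e-5 imp gal.

3.958e-5 imperial gallons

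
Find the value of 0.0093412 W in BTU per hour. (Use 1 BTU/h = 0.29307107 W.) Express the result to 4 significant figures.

0.03187 BTU/h

1 W = 3.41214 BTU/h.
0.0093412 × 3.41214 ≈ 0.03187 BTU/h.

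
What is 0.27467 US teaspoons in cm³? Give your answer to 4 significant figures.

1 US teaspoon = 4.92892 cm³.
0.27467 × 4.92892 ≈ 1.354 cm³.

1.354 cubic centimeters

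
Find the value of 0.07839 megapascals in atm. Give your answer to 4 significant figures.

0.7736 atmospheres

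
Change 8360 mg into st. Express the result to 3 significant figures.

1 mg = 1.57473 × 10^-7 stone.
8360 × 1.57473 × 10^-7 ≈ 0.00132 st.

0.00132 st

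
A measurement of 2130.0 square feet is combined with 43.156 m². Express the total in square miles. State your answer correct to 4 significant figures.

9.307 × 10^-5 mi²

2130.0 ft² = 7.64032 × 10^-5 mi² and 43.156 m² = 1.66626 × 10^-5 mi².
7.64032 × 10^-5 + 1.66626 × 10^-5 ≈ 9.307 × 10^-5 mi².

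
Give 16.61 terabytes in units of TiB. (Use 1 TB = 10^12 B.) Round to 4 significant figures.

15.11 TiB

1 terabyte = 0.909495 TiB.
16.61 × 0.909495 ≈ 15.11 TiB.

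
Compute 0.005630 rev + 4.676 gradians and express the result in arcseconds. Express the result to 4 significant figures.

22450 arcseconds

0.005630 rev = 7296.48 arcsec and 4.676 grad = 15150.2 arcsec.
7296.48 + 15150.2 ≈ 22450 arcsec.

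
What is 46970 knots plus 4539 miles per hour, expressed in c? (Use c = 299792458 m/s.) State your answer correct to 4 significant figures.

8.737e-5 times the speed of light

46970 kn = 8.06006e-5 c and 4539 mph = 6.76840e-6 c.
8.06006e-5 + 6.76840e-6 ≈ 8.737e-5 c.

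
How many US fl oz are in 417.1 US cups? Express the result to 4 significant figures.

1 US cup = 8.00000 US fl oz.
Then 417.1 × 8.00000 ≈ 3337 US fl oz.

3337 US fluid ounces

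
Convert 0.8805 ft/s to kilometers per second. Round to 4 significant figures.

0.0002684 km/s

1 foot per second = 0.000304800 kilometers per second.
Thus 0.8805 × 0.000304800 ≈ 0.0002684 km/s.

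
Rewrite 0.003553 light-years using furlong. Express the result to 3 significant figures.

1 ly = 4.70290 × 10^13 furlongs.
Then 0.003553 × 4.70290 × 10^13 ≈ 1.67 × 10^11 furlong.

1.67 × 10^11 furlongs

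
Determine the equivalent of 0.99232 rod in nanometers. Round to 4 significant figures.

1 rod = 5.02920e+9 nanometers.
0.99232 × 5.02920e+9 ≈ 4.991e+9 nm.

4.991e+9 nanometers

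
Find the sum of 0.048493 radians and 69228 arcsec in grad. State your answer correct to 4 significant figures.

0.048493 rad = 3.08716 grad and 69228 arcsec = 21.3667 grad.
3.08716 + 21.3667 ≈ 24.45 grad.

24.45 gradians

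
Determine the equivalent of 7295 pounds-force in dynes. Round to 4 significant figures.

1 pound-force = 444822 dyn.
7295 × 444822 ≈ 3.245 × 10^9 dyn.

3.245 × 10^9 dynes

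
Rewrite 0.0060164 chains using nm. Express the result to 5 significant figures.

1 chain = 2.01168e+10 nanometers.
Thus 0.0060164 × 2.01168e+10 ≈ 1.2103e+8 nm.

1.2103e+8 nanometers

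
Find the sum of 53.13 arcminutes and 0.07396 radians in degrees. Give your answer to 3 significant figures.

53.13 arcmin = 0.885500 ° and 0.07396 rad = 4.23760 °.
0.885500 + 4.23760 ≈ 5.12 °.

5.12 °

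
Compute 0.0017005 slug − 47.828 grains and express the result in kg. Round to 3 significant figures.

0.0217 kg

0.0017005 slug = 0.0248169 kg and 47.828 gr = 0.00309920 kg.
0.0248169 − 0.00309920 ≈ 0.0217 kg.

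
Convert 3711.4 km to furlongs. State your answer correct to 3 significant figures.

1 kilometer = 4.97097 furlongs.
3711.4 × 4.97097 ≈ 18400 furlong.

18400 furlongs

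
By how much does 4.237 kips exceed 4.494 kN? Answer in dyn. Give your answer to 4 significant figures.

1.435e+9 dyn

4.237 kip = 1.88471e+9 dyn and 4.494 kN = 4.49400e+8 dyn.
1.88471e+9 − 4.49400e+8 ≈ 1.435e+9 dyn.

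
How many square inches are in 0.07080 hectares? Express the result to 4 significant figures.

1 hectare = 1.55000 × 10^7 in².
0.07080 × 1.55000 × 10^7 ≈ 1.097 × 10^6 in².

1.097 × 10^6 square inches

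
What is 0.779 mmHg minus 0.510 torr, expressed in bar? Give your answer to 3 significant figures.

0.000359 bar

0.779 mmHg = 0.00103858 bar and 0.510 torr = 0.000679944 bar.
0.00103858 − 0.000679944 ≈ 0.000359 bar.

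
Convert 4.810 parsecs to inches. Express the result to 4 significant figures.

5.843e+18 inches

1 parsec = 1.21483e+18 inches.
4.810 × 1.21483e+18 ≈ 5.843e+18 in.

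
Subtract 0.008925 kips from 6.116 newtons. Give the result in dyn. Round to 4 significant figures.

6.116 N = 611600 dyn and 0.008925 kip = 3.97004e+6 dyn.
611600 − 3.97004e+6 ≈ -3.358e+6 dyn.

-3.358e+6 dyn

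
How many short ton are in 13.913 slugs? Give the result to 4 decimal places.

1 slug = 0.0160870 short tons.
So 13.913 × 0.0160870 ≈ 0.2238 short ton.

0.2238 short ton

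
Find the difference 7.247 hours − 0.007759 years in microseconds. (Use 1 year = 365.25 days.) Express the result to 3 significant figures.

-2.19 × 10^11 microseconds

7.247 h = 2.60892 × 10^10 μs and 0.007759 yr = 2.44855 × 10^11 μs.
2.60892 × 10^10 − 2.44855 × 10^11 ≈ -2.19 × 10^11 μs.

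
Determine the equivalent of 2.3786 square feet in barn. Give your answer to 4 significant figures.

1 ft² = 9.29030e+26 barns.
Thus 2.3786 × 9.29030e+26 ≈ 2.210e+27 barn.

2.210e+27 barns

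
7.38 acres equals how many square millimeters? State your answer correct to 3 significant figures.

1 acre = 4.04686e+9 square millimeters.
So 7.38 × 4.04686e+9 ≈ 2.99e+10 mm².

2.99e+10 mm²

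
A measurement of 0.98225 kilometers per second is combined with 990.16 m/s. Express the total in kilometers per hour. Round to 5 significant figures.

0.98225 km/s = 3536.10 km/h and 990.16 m/s = 3564.58 km/h.
3536.10 + 3564.58 ≈ 7100.7 km/h.

7100.7 kilometers per hour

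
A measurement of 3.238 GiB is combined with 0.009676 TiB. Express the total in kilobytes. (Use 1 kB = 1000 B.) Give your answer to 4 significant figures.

1.412 × 10^7 kB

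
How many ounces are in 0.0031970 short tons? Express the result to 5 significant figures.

1 short ton = 32000.0 oz.
0.0031970 × 32000.0 ≈ 102.30 oz.

102.30 oz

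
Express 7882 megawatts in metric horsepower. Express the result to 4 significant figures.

1 MW = 1359.62 PS.
Then 7882 × 1359.62 ≈ 1.072 × 10^7 PS.

1.072 × 10^7 PS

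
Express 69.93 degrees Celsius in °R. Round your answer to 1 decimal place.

°R = (°C + 273.15) × 9/5.
Applying the formula gives 617.5 °R.

617.5 °R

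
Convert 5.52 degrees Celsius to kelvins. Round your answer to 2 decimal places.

278.67 K

K = °C + 273.15.
Applying the formula gives 278.67 K.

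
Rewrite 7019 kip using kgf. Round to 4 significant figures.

3.184e+6 kgf

1 kip = 453.592 kilograms-force.
Then 7019 × 453.592 ≈ 3.184e+6 kgf.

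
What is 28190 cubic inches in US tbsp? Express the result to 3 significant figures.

31200 US tbsp

1 in³ = 1.10823 US tbsp.
So 28190 × 1.10823 ≈ 31200 US tbsp.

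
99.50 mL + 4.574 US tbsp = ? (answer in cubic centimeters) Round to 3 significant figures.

99.50 mL = 99.5000 cm³ and 4.574 US tbsp = 67.6347 cm³.
99.5000 + 67.6347 ≈ 167 cm³.

167 cubic centimeters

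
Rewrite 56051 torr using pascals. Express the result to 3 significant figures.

7.47e+6 pascals

1 torr = 133.322 Pa.
Then 56051 × 133.322 ≈ 7.47e+6 Pa.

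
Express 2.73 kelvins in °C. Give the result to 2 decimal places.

-270.42 degrees Celsius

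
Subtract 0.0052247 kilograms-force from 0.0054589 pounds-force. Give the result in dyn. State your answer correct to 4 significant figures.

-2695 dynes

0.0054589 lbf = 2428.24 dyn and 0.0052247 kgf = 5123.68 dyn.
2428.24 − 5123.68 ≈ -2695 dyn.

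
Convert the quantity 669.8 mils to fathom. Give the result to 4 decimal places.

1 mil = 1.38889e-5 fathom.
So 669.8 × 1.38889e-5 ≈ 0.0093 fathom.

0.0093 fathom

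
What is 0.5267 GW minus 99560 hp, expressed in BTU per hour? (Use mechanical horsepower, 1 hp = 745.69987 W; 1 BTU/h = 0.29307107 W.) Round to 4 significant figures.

0.5267 GW = 1.79717e+9 BTU/h and 99560 hp = 2.53324e+8 BTU/h.
1.79717e+9 − 2.53324e+8 ≈ 1.544e+9 BTU/h.

1.544e+9 BTU per hour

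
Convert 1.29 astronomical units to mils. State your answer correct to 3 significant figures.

7.60 × 10^15 mil

1 au = 5.88968 × 10^15 mils.
Then 1.29 × 5.88968 × 10^15 ≈ 7.60 × 10^15 mil.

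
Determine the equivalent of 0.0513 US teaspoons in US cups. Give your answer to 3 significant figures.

1 US teaspoon = 0.0208333 US cup.
So 0.0513 × 0.0208333 ≈ 0.00107 US cup.

0.00107 US cups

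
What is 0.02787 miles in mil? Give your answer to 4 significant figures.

1.766 × 10^6 mils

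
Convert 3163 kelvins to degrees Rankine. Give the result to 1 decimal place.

5693.4 °R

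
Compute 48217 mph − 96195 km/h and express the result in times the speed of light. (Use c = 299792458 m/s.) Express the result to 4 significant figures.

-1.723 × 10^-5 times the speed of light

48217 mph = 7.18995 × 10^-5 c and 96195 km/h = 8.91311 × 10^-5 c.
7.18995 × 10^-5 − 8.91311 × 10^-5 ≈ -1.723 × 10^-5 c.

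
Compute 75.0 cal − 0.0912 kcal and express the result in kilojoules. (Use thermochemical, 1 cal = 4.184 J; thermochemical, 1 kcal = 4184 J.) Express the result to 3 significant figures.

75.0 cal = 0.313800 kJ and 0.0912 kcal = 0.381581 kJ.
0.313800 − 0.381581 ≈ -0.0678 kJ.

-0.0678 kJ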